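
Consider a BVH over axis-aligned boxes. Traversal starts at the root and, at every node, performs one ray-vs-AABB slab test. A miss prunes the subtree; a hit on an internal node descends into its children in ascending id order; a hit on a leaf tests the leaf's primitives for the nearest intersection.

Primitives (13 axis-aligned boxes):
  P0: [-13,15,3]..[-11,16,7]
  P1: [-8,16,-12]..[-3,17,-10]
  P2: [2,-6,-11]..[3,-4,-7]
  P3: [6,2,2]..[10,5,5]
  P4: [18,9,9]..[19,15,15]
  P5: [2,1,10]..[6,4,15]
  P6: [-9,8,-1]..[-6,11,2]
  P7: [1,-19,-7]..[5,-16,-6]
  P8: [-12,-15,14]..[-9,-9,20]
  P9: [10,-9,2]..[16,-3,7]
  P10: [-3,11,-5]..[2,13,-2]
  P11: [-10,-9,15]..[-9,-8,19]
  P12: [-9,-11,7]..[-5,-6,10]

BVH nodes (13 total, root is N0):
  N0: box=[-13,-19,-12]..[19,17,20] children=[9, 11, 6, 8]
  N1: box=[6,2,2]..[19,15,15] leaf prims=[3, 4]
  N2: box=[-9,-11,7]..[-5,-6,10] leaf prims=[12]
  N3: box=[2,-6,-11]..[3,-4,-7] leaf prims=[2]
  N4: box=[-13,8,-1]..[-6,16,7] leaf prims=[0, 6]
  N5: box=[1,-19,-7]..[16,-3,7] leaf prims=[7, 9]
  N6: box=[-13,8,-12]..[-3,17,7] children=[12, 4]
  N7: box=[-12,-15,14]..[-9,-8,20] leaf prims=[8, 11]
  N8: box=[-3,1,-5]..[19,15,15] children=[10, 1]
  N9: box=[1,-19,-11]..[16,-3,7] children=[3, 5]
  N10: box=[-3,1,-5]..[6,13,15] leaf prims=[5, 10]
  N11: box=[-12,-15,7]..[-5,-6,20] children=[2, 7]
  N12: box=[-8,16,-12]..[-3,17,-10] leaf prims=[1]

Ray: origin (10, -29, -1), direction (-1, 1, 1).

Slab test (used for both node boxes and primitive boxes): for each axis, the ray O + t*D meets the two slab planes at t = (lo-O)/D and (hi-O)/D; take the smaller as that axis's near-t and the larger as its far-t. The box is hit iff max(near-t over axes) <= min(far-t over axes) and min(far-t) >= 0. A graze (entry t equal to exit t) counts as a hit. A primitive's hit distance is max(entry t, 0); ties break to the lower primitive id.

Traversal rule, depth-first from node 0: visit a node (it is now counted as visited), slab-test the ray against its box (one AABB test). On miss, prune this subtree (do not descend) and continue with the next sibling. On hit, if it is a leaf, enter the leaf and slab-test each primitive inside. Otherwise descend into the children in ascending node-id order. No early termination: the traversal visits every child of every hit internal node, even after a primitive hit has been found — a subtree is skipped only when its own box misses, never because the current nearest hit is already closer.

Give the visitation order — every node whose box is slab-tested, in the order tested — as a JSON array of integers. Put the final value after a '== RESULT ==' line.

Traverse from the root:
N0 x:[-9,23] y:[10,46] z:[-11,21] -> hit [10,21], descend [6, 8, 9, 11]
  N6 x:[13,23] y:[37,46] z:[-11,8] -> miss, prune
  N8 x:[-9,13] y:[30,44] z:[-4,16] -> miss, prune
  N9 x:[-6,9] y:[10,26] z:[-10,8] -> miss, prune
  N11 x:[15,22] y:[14,23] z:[8,21] -> hit [15,21], descend [2, 7]
    N2 x:[15,19] y:[18,23] z:[8,11] -> miss, prune
    N7 x:[19,22] y:[14,21] z:[15,21] -> hit [19,21] leaf, test {P8@t=19, P11@t=20}

Summary -> nodes [0, 6, 8, 9, 11, 2, 7]; box-tests=7; leaf-entries=1; first=P8

== RESULT ==
[0, 6, 8, 9, 11, 2, 7]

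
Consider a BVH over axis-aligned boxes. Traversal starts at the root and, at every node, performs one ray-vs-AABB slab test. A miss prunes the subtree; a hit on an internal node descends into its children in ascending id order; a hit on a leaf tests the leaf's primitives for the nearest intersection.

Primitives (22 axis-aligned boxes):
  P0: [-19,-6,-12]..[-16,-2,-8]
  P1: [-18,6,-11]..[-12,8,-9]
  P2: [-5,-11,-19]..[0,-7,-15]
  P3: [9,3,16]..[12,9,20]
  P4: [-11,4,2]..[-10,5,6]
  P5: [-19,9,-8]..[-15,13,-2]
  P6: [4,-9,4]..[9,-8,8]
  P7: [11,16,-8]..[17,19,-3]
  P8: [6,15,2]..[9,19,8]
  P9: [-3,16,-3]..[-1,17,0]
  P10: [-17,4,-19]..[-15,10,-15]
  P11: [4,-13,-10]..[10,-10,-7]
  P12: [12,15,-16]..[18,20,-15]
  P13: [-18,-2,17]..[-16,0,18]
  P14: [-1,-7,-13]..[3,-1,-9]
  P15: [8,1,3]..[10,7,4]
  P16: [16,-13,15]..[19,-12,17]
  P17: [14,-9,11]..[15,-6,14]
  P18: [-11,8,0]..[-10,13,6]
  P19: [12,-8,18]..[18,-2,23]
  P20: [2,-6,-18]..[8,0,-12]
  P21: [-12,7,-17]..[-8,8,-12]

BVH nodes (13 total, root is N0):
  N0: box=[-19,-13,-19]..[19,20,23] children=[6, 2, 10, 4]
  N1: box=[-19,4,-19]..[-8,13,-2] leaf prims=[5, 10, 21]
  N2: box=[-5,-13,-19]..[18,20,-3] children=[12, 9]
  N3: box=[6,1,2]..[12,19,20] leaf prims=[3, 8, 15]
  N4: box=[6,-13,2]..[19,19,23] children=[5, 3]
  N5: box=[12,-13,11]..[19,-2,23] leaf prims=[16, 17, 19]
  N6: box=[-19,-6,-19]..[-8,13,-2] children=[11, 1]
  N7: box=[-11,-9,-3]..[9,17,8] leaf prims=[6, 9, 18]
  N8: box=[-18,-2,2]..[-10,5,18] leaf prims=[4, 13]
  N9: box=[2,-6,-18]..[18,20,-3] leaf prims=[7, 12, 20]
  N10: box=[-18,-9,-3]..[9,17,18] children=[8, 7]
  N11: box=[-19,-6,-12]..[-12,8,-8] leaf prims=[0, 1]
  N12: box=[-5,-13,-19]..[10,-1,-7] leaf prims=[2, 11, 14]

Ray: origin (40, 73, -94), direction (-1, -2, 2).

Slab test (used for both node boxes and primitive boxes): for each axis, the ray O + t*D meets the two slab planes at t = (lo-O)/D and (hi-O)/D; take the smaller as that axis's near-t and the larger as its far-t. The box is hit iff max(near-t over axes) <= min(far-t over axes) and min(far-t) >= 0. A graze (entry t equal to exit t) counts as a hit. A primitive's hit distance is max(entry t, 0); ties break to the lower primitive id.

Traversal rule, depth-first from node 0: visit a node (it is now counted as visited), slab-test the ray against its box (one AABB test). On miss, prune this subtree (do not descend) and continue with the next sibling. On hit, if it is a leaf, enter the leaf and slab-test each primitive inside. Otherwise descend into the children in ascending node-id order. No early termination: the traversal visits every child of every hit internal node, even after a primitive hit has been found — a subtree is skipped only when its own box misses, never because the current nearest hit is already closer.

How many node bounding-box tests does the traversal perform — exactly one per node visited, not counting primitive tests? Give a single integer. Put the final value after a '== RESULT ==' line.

Traverse from the root:
N0 x:[21,59] y:[53/2,43] z:[75/2,117/2] -> hit [75/2,43], descend [2, 4, 6, 10]
  N2 x:[22,45] y:[53/2,43] z:[75/2,91/2] -> hit [75/2,43], descend [9, 12]
    N9 x:[22,38] y:[53/2,79/2] z:[38,91/2] -> hit [38,38] leaf, test {P7(miss), P12(miss), P20@t=38}
    N12 x:[30,45] y:[37,43] z:[75/2,87/2] -> hit [75/2,43] leaf, test {P2(miss), P11(miss), P14(miss)}
  N4 x:[21,34] y:[27,43] z:[48,117/2] -> miss, prune
  N6 x:[48,59] y:[30,79/2] z:[75/2,46] -> miss, prune
  N10 x:[31,58] y:[28,41] z:[91/2,56] -> miss, prune

Summary -> nodes [0, 2, 9, 12, 4, 6, 10]; box-tests=7; leaf-entries=2; first=P20

== RESULT ==
7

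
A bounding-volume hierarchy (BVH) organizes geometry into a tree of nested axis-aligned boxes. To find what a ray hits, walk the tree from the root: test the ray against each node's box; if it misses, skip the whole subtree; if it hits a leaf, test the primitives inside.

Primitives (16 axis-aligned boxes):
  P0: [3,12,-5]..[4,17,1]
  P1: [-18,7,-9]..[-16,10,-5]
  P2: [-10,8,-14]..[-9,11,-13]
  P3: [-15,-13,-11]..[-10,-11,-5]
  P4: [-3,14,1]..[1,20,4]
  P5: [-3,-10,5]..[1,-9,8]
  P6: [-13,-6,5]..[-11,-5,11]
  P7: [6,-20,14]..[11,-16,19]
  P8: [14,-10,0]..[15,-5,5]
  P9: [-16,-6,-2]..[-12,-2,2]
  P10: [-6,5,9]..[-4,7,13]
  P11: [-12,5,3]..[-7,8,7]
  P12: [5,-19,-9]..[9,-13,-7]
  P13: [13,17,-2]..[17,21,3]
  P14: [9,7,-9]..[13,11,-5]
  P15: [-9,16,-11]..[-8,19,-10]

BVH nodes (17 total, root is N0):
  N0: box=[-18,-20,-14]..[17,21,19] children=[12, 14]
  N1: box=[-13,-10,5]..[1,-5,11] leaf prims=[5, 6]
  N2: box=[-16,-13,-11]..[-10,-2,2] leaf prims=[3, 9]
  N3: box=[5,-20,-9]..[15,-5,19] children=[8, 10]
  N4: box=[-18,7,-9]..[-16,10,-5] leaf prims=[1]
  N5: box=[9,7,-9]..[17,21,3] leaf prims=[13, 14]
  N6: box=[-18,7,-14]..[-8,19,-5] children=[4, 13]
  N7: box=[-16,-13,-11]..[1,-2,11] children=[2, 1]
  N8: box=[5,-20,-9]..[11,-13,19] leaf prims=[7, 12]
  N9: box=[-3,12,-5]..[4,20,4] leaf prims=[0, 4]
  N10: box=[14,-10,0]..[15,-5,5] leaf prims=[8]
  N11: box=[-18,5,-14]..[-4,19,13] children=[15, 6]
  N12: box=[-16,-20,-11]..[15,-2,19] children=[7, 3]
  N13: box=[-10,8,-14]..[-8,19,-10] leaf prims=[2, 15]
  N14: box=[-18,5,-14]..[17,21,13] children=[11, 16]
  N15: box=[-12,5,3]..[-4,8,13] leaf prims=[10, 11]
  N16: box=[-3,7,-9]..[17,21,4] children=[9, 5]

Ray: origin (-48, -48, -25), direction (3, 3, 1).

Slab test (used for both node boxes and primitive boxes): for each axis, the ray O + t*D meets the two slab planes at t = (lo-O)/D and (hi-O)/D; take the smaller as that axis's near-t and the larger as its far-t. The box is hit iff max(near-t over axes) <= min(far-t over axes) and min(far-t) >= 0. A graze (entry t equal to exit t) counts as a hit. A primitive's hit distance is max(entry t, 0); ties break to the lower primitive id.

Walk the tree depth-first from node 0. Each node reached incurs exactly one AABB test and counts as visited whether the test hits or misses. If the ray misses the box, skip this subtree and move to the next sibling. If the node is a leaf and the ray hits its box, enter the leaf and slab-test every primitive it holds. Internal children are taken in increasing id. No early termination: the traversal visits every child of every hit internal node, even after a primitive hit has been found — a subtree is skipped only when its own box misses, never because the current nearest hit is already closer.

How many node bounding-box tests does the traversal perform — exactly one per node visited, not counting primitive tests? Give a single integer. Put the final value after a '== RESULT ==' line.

Walk:
N0 x:[10,65/3] y:[28/3,23] z:[11,44] -> hit [11,65/3], descend [12, 14]
  N12 x:[32/3,21] y:[28/3,46/3] z:[14,44] -> hit [14,46/3], descend [3, 7]
    N3 x:[53/3,21] y:[28/3,43/3] z:[16,44] -> miss, prune
    N7 x:[32/3,49/3] y:[35/3,46/3] z:[14,36] -> hit [14,46/3], descend [1, 2]
      N1 x:[35/3,49/3] y:[38/3,43/3] z:[30,36] -> miss, prune
      N2 x:[32/3,38/3] y:[35/3,46/3] z:[14,27] -> miss, prune
  N14 x:[10,65/3] y:[53/3,23] z:[11,38] -> hit [53/3,65/3], descend [11, 16]
    N11 x:[10,44/3] y:[53/3,67/3] z:[11,38] -> miss, prune
    N16 x:[15,65/3] y:[55/3,23] z:[16,29] -> hit [55/3,65/3], descend [5, 9]
      N5 x:[19,65/3] y:[55/3,23] z:[16,28] -> hit [19,65/3] leaf, test {P13(miss), P14@t=19}
      N9 x:[15,52/3] y:[20,68/3] z:[20,29] -> miss, prune

order=[0, 12, 3, 7, 1, 2, 14, 11, 16, 5, 9]  |boxes|=11  |leaves|=1  hit=P14

== RESULT ==
11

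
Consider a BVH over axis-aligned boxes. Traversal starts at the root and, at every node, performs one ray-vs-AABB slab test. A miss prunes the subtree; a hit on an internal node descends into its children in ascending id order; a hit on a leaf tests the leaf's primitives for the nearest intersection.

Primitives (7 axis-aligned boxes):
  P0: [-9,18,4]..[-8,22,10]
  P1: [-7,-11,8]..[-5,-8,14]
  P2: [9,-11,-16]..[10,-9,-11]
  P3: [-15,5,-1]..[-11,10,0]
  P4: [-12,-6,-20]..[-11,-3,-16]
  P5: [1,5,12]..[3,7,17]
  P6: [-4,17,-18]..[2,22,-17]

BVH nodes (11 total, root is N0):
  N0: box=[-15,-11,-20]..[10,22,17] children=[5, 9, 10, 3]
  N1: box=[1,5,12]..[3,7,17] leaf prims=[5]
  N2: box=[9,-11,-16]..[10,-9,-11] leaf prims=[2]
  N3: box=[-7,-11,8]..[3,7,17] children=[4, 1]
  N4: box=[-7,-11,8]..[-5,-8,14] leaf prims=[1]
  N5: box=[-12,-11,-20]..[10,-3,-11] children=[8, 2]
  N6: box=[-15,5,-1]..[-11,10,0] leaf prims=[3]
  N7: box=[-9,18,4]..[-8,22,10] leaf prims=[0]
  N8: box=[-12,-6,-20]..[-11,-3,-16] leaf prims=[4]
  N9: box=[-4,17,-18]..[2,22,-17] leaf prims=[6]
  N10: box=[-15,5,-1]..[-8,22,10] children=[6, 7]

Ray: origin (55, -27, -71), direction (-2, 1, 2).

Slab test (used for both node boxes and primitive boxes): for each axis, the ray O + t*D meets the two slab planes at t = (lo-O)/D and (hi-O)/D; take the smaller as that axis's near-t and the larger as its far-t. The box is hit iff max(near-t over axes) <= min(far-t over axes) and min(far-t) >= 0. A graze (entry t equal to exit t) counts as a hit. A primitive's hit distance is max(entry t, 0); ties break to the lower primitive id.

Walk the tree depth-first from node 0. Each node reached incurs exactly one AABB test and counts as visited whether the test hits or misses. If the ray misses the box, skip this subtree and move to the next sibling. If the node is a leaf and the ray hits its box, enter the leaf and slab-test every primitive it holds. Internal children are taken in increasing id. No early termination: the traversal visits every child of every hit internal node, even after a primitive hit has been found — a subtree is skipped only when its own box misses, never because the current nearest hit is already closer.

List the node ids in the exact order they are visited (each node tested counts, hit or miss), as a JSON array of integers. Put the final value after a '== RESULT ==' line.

Traverse from the root:
N0 x:[45/2,35] y:[16,49] z:[51/2,44] -> hit [51/2,35], descend [3, 5, 9, 10]
  N3 x:[26,31] y:[16,34] z:[79/2,44] -> miss, prune
  N5 x:[45/2,67/2] y:[16,24] z:[51/2,30] -> miss, prune
  N9 x:[53/2,59/2] y:[44,49] z:[53/2,27] -> miss, prune
  N10 x:[63/2,35] y:[32,49] z:[35,81/2] -> hit [35,35], descend [6, 7]
    N6 x:[33,35] y:[32,37] z:[35,71/2] -> hit [35,35] leaf, test {P3@t=35}
    N7 x:[63/2,32] y:[45,49] z:[75/2,81/2] -> miss, prune

7 AABB tests over nodes [0, 3, 5, 9, 10, 6, 7]; 1 leaf entered; closest P3.

== RESULT ==
[0, 3, 5, 9, 10, 6, 7]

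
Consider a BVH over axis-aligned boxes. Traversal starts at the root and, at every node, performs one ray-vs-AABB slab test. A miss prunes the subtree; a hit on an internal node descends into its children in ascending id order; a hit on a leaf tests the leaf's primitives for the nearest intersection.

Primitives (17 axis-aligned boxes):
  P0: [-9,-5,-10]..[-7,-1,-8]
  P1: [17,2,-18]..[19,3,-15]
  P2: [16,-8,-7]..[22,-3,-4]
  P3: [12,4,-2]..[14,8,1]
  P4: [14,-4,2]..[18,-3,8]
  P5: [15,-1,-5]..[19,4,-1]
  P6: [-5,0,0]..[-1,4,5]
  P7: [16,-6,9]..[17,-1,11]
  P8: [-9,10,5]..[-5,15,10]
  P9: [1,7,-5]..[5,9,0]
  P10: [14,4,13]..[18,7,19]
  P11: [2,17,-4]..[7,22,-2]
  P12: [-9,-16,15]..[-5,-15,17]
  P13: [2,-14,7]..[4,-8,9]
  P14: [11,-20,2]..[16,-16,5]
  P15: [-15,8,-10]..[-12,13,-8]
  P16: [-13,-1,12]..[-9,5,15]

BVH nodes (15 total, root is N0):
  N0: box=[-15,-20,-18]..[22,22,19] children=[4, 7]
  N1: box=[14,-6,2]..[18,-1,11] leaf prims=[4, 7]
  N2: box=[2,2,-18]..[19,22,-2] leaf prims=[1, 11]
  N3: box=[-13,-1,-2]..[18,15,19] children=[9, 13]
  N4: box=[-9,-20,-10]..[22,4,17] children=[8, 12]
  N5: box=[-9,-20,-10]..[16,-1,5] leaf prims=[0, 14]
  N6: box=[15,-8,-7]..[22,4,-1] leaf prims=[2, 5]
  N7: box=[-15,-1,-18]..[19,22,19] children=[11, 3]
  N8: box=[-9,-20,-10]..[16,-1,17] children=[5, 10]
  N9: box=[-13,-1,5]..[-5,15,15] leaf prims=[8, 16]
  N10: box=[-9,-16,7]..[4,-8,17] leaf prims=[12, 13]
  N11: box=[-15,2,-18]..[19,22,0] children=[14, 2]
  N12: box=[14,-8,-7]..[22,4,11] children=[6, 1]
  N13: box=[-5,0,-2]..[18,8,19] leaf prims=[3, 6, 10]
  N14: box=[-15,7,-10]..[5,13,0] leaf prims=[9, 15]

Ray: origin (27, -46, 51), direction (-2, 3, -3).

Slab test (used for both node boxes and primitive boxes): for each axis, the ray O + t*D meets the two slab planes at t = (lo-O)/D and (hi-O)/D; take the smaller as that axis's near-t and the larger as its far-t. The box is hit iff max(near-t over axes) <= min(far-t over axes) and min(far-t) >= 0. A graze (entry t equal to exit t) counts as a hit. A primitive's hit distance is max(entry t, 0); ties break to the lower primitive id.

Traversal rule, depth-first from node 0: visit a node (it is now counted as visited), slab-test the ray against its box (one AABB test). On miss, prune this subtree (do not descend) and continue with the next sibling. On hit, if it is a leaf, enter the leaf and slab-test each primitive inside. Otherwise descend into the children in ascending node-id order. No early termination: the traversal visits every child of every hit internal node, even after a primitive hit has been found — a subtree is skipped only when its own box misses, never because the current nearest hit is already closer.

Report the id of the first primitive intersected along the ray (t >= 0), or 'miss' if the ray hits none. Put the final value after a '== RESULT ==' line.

Trace the traversal:
N0 x:[5/2,21] y:[26/3,68/3] z:[32/3,23] -> hit [32/3,21], descend [4, 7]
  N4 x:[5/2,18] y:[26/3,50/3] z:[34/3,61/3] -> hit [34/3,50/3], descend [8, 12]
    N8 x:[11/2,18] y:[26/3,15] z:[34/3,61/3] -> hit [34/3,15], descend [5, 10]
      N5 x:[11/2,18] y:[26/3,15] z:[46/3,61/3] -> miss, prune
      N10 x:[23/2,18] y:[10,38/3] z:[34/3,44/3] -> hit [23/2,38/3] leaf, test {P12(miss), P13(miss)}
    N12 x:[5/2,13/2] y:[38/3,50/3] z:[40/3,58/3] -> miss, prune
  N7 x:[4,21] y:[15,68/3] z:[32/3,23] -> hit [15,21], descend [3, 11]
    N3 x:[9/2,20] y:[15,61/3] z:[32/3,53/3] -> hit [15,53/3], descend [9, 13]
      N9 x:[16,20] y:[15,61/3] z:[12,46/3] -> miss, prune
      N13 x:[9/2,16] y:[46/3,18] z:[32/3,53/3] -> hit [46/3,16] leaf, test {P3(miss), P6@t=46/3, P10(miss)}
    N11 x:[4,21] y:[16,68/3] z:[17,23] -> hit [17,21], descend [2, 14]
      N2 x:[4,25/2] y:[16,68/3] z:[53/3,23] -> miss, prune
      N14 x:[11,21] y:[53/3,59/3] z:[17,61/3] -> hit [53/3,59/3] leaf, test {P9(miss), P15@t=59/3}

Summary -> nodes [0, 4, 8, 5, 10, 12, 7, 3, 9, 13, 11, 2, 14]; box-tests=13; leaf-entries=3; first=P6

== RESULT ==
6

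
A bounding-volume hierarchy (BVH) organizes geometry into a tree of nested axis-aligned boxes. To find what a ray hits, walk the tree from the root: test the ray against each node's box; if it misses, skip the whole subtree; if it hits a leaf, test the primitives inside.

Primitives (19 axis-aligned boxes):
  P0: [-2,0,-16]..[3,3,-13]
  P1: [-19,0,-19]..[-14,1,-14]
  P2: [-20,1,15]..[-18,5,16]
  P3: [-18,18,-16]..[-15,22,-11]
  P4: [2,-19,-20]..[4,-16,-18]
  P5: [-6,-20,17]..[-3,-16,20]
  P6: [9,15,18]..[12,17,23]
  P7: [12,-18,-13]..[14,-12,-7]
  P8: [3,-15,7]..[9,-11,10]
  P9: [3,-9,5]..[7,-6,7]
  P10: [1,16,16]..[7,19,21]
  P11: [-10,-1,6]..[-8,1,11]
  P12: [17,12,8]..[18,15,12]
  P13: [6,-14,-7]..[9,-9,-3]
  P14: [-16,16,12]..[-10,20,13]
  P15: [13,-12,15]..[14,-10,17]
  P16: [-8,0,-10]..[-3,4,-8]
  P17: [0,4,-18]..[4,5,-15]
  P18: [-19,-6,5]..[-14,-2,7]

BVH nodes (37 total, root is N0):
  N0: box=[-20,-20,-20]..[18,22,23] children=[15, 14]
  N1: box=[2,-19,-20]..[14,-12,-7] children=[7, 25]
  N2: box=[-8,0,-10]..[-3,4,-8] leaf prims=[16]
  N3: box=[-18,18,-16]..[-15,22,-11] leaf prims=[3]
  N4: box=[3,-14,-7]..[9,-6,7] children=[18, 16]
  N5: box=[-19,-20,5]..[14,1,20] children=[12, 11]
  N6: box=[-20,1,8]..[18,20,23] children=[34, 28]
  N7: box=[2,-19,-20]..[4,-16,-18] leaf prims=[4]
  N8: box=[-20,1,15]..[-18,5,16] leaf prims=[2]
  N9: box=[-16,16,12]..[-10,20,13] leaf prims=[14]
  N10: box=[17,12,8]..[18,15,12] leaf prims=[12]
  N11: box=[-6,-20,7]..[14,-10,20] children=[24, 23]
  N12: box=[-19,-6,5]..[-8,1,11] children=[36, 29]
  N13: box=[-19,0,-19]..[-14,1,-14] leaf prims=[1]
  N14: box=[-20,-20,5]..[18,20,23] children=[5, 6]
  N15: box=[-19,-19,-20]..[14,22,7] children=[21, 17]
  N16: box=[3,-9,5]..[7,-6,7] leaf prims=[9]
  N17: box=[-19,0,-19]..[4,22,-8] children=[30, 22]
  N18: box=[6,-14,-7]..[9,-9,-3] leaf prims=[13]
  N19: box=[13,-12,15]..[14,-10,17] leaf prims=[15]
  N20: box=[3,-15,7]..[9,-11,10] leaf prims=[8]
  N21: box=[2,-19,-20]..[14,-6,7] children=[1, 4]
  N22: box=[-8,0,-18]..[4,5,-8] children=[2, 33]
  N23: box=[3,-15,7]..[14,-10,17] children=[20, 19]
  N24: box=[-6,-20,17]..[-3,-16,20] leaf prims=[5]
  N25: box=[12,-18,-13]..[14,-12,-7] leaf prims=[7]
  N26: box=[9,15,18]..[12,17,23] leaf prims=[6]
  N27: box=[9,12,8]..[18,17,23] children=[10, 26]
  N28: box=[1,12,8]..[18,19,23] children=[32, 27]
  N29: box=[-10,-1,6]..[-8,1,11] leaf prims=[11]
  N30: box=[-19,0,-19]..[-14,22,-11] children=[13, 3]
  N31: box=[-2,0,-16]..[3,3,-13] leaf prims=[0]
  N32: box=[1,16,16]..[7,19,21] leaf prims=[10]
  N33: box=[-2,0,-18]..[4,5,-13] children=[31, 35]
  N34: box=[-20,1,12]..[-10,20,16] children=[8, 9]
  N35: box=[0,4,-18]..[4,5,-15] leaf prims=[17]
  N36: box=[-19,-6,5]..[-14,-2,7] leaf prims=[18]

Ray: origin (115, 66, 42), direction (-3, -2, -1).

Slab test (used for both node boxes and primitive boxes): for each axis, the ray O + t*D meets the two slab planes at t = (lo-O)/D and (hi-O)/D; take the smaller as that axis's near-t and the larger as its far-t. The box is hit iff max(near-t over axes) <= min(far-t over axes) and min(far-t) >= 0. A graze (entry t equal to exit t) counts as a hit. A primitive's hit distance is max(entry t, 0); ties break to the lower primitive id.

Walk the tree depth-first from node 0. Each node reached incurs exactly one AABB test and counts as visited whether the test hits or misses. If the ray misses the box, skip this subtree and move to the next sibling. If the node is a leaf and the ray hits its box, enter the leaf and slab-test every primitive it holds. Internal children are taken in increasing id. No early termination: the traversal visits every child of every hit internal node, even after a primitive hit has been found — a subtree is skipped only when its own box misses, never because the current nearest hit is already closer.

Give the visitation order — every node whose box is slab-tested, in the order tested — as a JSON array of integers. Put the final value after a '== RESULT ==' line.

Trace the traversal:
N0 x:[97/3,45] y:[22,43] z:[19,62] -> hit [97/3,43], descend [14, 15]
  N14 x:[97/3,45] y:[23,43] z:[19,37] -> hit [97/3,37], descend [5, 6]
    N5 x:[101/3,134/3] y:[65/2,43] z:[22,37] -> hit [101/3,37], descend [11, 12]
      N11 x:[101/3,121/3] y:[38,43] z:[22,35] -> miss, prune
      N12 x:[41,134/3] y:[65/2,36] z:[31,37] -> miss, prune
    N6 x:[97/3,45] y:[23,65/2] z:[19,34] -> hit [97/3,65/2], descend [28, 34]
      N28 x:[97/3,38] y:[47/2,27] z:[19,34] -> miss, prune
      N34 x:[125/3,45] y:[23,65/2] z:[26,30] -> miss, prune
  N15 x:[101/3,134/3] y:[22,85/2] z:[35,62] -> hit [35,85/2], descend [17, 21]
    N17 x:[37,134/3] y:[22,33] z:[50,61] -> miss, prune
    N21 x:[101/3,113/3] y:[36,85/2] z:[35,62] -> hit [36,113/3], descend [1, 4]
      N1 x:[101/3,113/3] y:[39,85/2] z:[49,62] -> miss, prune
      N4 x:[106/3,112/3] y:[36,40] z:[35,49] -> hit [36,112/3], descend [16, 18]
        N16 x:[36,112/3] y:[36,75/2] z:[35,37] -> hit [36,37] leaf, test {P9@t=36}
        N18 x:[106/3,109/3] y:[75/2,40] z:[45,49] -> miss, prune

Visited [0, 14, 5, 11, 12, 6, 28, 34, 15, 17, 21, 1, 4, 16, 18]. Tests: 15 box, 1 leaf. Nearest: P9.

== RESULT ==
[0, 14, 5, 11, 12, 6, 28, 34, 15, 17, 21, 1, 4, 16, 18]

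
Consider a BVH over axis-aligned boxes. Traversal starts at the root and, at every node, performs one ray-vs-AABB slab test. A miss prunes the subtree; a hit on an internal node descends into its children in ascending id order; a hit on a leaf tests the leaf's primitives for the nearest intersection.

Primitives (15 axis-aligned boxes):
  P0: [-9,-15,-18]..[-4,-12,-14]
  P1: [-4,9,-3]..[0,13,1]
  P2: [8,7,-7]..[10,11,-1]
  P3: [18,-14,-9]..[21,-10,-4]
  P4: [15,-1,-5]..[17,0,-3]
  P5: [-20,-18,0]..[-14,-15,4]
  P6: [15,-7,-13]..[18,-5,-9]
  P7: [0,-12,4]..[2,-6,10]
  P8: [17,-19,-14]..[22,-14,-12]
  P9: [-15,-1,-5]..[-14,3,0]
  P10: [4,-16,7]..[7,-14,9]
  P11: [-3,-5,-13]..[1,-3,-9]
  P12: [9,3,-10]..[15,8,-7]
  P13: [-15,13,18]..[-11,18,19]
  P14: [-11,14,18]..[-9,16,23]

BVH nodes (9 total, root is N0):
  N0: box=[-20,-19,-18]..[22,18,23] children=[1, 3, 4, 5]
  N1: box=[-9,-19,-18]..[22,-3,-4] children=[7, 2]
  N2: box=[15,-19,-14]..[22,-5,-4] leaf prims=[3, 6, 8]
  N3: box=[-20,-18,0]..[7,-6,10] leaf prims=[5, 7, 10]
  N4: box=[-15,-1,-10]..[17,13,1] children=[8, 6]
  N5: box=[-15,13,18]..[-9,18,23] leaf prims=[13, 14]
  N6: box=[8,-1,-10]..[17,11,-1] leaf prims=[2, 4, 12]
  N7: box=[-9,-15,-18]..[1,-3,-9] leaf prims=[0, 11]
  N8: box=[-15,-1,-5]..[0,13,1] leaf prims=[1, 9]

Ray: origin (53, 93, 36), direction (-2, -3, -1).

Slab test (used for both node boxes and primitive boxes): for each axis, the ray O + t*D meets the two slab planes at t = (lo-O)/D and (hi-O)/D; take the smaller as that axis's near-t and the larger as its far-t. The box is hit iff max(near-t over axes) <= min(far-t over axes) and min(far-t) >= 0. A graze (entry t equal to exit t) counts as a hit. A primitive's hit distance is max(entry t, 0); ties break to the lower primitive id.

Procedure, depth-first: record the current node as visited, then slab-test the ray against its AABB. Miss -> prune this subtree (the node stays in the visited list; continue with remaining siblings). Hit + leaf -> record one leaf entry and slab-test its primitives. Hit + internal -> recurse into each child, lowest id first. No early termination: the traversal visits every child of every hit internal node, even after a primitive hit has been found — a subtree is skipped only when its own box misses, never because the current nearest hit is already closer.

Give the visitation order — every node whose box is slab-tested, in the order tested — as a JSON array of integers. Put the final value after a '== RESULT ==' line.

Traverse from the root:
N0 x:[31/2,73/2] y:[25,112/3] z:[13,54] -> hit [25,73/2], descend [1, 3, 4, 5]
  N1 x:[31/2,31] y:[32,112/3] z:[40,54] -> miss, prune
  N3 x:[23,73/2] y:[33,37] z:[26,36] -> hit [33,36] leaf, test {P5@t=36, P7(miss), P10(miss)}
  N4 x:[18,34] y:[80/3,94/3] z:[35,46] -> miss, prune
  N5 x:[31,34] y:[25,80/3] z:[13,18] -> miss, prune

5 AABB tests over nodes [0, 1, 3, 4, 5]; 1 leaf entered; closest P5.

== RESULT ==
[0, 1, 3, 4, 5]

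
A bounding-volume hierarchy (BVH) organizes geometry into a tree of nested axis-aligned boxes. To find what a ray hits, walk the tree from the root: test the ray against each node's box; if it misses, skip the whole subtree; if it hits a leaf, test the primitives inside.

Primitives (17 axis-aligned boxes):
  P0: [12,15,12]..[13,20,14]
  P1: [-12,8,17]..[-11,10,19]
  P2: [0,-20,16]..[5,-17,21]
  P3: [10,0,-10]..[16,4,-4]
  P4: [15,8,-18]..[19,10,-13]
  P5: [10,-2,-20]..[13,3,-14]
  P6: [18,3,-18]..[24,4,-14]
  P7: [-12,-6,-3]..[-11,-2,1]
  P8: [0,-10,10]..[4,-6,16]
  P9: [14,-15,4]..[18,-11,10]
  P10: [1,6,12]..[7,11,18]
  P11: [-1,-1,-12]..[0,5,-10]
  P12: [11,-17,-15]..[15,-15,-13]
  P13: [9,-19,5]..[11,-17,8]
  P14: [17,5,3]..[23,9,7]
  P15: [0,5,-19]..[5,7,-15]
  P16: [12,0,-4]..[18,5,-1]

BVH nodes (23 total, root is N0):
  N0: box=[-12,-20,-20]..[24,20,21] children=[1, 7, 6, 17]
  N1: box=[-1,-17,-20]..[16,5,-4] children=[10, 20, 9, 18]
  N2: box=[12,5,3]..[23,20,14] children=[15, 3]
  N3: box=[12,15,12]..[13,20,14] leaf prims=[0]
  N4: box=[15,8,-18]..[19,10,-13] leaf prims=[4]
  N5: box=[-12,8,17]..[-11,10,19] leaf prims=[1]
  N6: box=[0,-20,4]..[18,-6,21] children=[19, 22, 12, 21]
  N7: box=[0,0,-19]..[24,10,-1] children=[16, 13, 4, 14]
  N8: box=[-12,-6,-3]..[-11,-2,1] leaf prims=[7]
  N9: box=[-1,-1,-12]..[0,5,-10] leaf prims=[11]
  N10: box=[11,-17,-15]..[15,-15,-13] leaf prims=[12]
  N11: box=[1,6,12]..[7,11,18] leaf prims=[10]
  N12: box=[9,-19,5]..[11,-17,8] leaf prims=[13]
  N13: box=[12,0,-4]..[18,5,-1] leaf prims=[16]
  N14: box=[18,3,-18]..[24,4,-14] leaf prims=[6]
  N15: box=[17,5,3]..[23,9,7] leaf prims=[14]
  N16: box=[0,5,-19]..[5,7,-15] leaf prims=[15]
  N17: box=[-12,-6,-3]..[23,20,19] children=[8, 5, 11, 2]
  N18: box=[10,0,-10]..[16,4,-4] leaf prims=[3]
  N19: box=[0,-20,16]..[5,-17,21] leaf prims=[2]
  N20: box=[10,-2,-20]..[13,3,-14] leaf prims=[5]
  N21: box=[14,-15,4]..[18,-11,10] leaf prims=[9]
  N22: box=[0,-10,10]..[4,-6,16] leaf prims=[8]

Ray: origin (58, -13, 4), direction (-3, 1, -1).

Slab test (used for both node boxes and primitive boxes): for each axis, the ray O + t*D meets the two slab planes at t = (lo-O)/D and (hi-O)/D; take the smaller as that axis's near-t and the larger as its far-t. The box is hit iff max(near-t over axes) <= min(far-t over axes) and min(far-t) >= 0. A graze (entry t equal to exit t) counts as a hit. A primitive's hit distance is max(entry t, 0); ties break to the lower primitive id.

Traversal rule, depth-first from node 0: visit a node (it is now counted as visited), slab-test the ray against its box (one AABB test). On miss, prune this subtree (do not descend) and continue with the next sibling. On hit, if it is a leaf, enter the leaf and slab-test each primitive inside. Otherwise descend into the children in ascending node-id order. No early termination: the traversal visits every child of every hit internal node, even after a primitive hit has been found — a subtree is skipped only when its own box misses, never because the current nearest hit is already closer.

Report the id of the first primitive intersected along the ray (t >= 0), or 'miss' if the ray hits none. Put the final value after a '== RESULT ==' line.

Traverse from the root:
N0 x:[34/3,70/3] y:[-7,33] z:[-17,24] -> hit [34/3,70/3], descend [1, 6, 7, 17]
  N1 x:[14,59/3] y:[-4,18] z:[8,24] -> hit [14,18], descend [9, 10, 18, 20]
    N9 x:[58/3,59/3] y:[12,18] z:[14,16] -> miss, prune
    N10 x:[43/3,47/3] y:[-4,-2] z:[17,19] -> miss, prune
    N18 x:[14,16] y:[13,17] z:[8,14] -> hit [14,14] leaf, test {P3@t=14}
    N20 x:[15,16] y:[11,16] z:[18,24] -> miss, prune
  N6 x:[40/3,58/3] y:[-7,7] z:[-17,0] -> miss, prune
  N7 x:[34/3,58/3] y:[13,23] z:[5,23] -> hit [13,58/3], descend [4, 13, 14, 16]
    N4 x:[13,43/3] y:[21,23] z:[17,22] -> miss, prune
    N13 x:[40/3,46/3] y:[13,18] z:[5,8] -> miss, prune
    N14 x:[34/3,40/3] y:[16,17] z:[18,22] -> miss, prune
    N16 x:[53/3,58/3] y:[18,20] z:[19,23] -> hit [19,58/3] leaf, test {P15@t=19}
  N17 x:[35/3,70/3] y:[7,33] z:[-15,7] -> miss, prune

Visited [0, 1, 9, 10, 18, 20, 6, 7, 4, 13, 14, 16, 17]. Tests: 13 box, 2 leaf. Nearest: P3.

== RESULT ==
3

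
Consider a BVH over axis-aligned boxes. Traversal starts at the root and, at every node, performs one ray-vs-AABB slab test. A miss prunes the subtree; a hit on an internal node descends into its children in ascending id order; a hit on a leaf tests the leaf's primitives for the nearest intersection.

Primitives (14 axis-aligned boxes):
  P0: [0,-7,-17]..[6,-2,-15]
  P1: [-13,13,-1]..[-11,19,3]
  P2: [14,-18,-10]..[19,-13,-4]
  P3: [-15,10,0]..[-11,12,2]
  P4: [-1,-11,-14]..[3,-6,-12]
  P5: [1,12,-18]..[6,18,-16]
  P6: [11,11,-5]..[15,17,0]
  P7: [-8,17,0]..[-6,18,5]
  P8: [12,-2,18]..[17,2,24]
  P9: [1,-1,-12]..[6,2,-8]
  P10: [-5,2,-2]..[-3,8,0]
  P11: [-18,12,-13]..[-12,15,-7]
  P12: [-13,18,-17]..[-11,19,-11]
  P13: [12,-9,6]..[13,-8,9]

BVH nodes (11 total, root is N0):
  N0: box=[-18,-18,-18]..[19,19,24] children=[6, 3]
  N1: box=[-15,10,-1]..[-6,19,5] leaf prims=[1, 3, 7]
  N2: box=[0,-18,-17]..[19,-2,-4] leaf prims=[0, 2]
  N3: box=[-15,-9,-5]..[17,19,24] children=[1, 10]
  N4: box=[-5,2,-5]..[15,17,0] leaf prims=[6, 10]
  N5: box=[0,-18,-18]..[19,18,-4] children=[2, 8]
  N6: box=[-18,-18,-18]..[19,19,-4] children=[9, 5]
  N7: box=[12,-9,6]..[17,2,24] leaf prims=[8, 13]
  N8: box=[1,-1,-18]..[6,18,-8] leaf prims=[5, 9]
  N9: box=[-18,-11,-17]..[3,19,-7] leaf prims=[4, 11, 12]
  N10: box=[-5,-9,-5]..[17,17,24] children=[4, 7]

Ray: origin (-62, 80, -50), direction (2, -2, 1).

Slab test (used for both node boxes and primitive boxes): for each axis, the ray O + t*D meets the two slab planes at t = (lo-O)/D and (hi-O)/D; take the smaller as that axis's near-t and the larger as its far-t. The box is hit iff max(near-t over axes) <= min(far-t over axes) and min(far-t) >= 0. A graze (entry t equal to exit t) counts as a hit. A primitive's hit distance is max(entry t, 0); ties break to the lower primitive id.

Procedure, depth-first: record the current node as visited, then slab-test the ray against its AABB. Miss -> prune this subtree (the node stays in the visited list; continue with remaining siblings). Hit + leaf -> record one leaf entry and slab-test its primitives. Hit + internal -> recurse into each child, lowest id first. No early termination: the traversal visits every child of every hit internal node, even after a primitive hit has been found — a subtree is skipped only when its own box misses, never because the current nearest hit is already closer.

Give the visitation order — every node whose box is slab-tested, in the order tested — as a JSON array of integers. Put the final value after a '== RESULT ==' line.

Traverse from the root:
N0 x:[22,81/2] y:[61/2,49] z:[32,74] -> hit [32,81/2], descend [3, 6]
  N3 x:[47/2,79/2] y:[61/2,89/2] z:[45,74] -> miss, prune
  N6 x:[22,81/2] y:[61/2,49] z:[32,46] -> hit [32,81/2], descend [5, 9]
    N5 x:[31,81/2] y:[31,49] z:[32,46] -> hit [32,81/2], descend [2, 8]
      N2 x:[31,81/2] y:[41,49] z:[33,46] -> miss, prune
      N8 x:[63/2,34] y:[31,81/2] z:[32,42] -> hit [32,34] leaf, test {P5@t=32, P9(miss)}
    N9 x:[22,65/2] y:[61/2,91/2] z:[33,43] -> miss, prune

7 AABB tests over nodes [0, 3, 6, 5, 2, 8, 9]; 1 leaf entered; closest P5.

== RESULT ==
[0, 3, 6, 5, 2, 8, 9]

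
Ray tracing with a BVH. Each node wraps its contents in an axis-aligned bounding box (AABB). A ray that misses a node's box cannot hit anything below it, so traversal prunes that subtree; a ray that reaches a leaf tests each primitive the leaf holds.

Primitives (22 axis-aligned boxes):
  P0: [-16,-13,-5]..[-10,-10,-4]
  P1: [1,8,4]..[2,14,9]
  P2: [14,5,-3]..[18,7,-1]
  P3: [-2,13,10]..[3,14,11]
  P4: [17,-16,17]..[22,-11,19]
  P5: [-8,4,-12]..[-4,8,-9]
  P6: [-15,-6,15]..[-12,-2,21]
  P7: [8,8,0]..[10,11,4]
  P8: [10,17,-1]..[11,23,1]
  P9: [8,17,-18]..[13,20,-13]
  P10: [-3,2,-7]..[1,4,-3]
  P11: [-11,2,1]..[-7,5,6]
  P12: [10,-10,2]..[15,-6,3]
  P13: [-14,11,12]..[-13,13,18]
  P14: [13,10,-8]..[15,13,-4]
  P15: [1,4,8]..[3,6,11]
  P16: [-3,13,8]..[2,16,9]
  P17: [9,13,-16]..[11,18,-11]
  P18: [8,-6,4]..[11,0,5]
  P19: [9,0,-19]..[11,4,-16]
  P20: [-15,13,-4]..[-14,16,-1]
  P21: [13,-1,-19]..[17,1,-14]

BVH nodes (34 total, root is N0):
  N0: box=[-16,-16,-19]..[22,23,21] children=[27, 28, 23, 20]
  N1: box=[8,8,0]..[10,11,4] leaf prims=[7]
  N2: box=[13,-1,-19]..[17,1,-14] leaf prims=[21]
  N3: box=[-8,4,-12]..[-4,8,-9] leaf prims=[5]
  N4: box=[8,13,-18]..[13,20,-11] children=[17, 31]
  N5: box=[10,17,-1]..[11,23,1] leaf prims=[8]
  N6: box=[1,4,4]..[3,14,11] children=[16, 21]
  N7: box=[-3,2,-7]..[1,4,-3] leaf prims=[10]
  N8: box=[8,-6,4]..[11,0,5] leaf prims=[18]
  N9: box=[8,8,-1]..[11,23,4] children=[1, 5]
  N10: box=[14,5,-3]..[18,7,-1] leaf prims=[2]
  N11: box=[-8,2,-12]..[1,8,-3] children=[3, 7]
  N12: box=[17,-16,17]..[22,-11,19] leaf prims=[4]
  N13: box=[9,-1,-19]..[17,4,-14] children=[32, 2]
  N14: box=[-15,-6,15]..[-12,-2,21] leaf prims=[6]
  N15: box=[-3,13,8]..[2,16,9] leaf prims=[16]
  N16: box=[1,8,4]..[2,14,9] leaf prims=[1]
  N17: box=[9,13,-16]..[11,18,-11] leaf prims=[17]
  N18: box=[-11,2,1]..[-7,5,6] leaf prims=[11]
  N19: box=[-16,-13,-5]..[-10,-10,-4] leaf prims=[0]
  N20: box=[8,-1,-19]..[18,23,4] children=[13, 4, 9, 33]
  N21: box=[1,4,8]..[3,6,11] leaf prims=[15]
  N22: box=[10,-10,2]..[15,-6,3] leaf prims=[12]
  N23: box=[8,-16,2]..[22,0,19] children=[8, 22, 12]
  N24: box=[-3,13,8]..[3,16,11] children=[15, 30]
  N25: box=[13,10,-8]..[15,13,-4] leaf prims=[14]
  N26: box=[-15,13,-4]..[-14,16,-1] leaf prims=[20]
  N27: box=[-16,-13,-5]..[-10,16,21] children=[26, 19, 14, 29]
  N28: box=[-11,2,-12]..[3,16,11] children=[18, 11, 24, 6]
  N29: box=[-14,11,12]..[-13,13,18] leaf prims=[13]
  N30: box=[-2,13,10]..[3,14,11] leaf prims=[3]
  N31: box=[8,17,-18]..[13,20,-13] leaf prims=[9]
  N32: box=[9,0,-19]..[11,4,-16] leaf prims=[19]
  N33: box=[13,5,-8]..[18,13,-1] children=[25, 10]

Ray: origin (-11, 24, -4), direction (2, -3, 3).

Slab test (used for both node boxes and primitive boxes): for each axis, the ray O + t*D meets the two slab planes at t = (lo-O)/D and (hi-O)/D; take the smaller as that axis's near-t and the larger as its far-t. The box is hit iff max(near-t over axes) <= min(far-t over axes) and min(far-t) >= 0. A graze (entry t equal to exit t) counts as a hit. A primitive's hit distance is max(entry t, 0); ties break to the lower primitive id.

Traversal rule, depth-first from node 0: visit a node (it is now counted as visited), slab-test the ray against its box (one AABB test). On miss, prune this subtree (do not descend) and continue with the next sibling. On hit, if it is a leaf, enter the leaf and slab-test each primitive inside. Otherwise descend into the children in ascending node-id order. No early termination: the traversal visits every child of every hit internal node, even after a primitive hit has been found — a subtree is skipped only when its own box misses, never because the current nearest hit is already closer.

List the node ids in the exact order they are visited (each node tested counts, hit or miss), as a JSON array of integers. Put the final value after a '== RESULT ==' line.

Traverse from the root:
N0 x:[-5/2,33/2] y:[1/3,40/3] z:[-5,25/3] -> hit [1/3,25/3], descend [20, 23, 27, 28]
  N20 x:[19/2,29/2] y:[1/3,25/3] z:[-5,8/3] -> miss, prune
  N23 x:[19/2,33/2] y:[8,40/3] z:[2,23/3] -> miss, prune
  N27 x:[-5/2,1/2] y:[8/3,37/3] z:[-1/3,25/3] -> miss, prune
  N28 x:[0,7] y:[8/3,22/3] z:[-8/3,5] -> hit [8/3,5], descend [6, 11, 18, 24]
    N6 x:[6,7] y:[10/3,20/3] z:[8/3,5] -> miss, prune
    N11 x:[3/2,6] y:[16/3,22/3] z:[-8/3,1/3] -> miss, prune
    N18 x:[0,2] y:[19/3,22/3] z:[5/3,10/3] -> miss, prune
    N24 x:[4,7] y:[8/3,11/3] z:[4,5] -> miss, prune

order=[0, 20, 23, 27, 28, 6, 11, 18, 24]  |boxes|=9  |leaves|=0  hit=miss

== RESULT ==
[0, 20, 23, 27, 28, 6, 11, 18, 24]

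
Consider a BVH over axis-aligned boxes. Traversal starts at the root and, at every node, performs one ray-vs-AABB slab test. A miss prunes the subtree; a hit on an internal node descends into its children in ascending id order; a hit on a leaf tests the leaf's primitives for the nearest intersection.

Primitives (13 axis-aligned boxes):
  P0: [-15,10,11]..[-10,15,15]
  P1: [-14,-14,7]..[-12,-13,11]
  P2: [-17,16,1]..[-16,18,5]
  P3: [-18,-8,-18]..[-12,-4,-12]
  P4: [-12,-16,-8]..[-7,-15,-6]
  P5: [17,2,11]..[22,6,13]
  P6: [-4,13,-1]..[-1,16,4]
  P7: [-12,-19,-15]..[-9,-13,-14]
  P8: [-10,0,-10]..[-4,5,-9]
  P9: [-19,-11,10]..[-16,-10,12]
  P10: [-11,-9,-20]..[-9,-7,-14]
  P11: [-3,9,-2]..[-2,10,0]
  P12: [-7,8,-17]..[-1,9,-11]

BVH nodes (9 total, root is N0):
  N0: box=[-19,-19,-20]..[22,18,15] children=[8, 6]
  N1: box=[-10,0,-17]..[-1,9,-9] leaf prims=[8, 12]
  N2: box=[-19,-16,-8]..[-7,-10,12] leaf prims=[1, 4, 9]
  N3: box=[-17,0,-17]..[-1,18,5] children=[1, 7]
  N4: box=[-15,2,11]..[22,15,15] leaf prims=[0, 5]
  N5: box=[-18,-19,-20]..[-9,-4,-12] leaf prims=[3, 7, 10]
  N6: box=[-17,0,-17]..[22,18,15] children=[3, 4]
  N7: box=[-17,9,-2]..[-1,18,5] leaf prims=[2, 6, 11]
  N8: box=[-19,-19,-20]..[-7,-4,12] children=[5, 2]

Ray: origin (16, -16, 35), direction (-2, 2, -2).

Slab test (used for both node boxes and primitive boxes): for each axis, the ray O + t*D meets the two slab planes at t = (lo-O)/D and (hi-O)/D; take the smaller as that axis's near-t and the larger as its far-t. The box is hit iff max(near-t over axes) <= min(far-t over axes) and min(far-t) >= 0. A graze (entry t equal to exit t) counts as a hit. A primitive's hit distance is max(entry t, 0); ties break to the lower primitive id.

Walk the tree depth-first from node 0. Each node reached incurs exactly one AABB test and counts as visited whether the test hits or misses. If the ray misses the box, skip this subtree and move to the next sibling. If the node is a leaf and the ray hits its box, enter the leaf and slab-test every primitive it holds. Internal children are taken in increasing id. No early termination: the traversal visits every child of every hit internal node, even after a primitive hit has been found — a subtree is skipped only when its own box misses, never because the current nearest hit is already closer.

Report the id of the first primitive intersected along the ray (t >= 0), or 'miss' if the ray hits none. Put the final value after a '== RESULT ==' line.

Traverse from the root:
N0 x:[-3,35/2] y:[-3/2,17] z:[10,55/2] -> hit [10,17], descend [6, 8]
  N6 x:[-3,33/2] y:[8,17] z:[10,26] -> hit [10,33/2], descend [3, 4]
    N3 x:[17/2,33/2] y:[8,17] z:[15,26] -> hit [15,33/2], descend [1, 7]
      N1 x:[17/2,13] y:[8,25/2] z:[22,26] -> miss, prune
      N7 x:[17/2,33/2] y:[25/2,17] z:[15,37/2] -> hit [15,33/2] leaf, test {P2@t=16, P6(miss), P11(miss)}
    N4 x:[-3,31/2] y:[9,31/2] z:[10,12] -> hit [10,12] leaf, test {P0(miss), P5(miss)}
  N8 x:[23/2,35/2] y:[-3/2,6] z:[23/2,55/2] -> miss, prune

7 AABB tests over nodes [0, 6, 3, 1, 7, 4, 8]; 2 leaves entered; closest P2.

== RESULT ==
2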